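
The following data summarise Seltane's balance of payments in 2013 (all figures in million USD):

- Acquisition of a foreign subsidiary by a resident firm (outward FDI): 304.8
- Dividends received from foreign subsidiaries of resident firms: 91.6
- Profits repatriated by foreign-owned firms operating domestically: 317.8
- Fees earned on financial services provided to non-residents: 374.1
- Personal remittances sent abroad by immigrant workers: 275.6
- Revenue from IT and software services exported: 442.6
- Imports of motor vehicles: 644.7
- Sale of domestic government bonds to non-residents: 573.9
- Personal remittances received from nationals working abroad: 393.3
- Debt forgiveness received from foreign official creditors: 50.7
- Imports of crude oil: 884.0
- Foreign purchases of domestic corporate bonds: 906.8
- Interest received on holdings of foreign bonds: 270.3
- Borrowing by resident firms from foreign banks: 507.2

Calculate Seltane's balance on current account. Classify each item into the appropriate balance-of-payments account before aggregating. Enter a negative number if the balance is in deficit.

-550.2

Goods: -884.0 - 644.7 = -1528.7
Services: 442.6 + 374.1 = 816.7
Primary income: 270.3 + 91.6 - 317.8 = 44.1
Secondary income: 393.3 - 275.6 = 117.7
Current account = (-1528.7) + 816.7 + 44.1 + 117.7 = -550.2
(Excluded from the current account — financial account: acquisition of a foreign subsidiary by a resident firm (outward FDI) 304.8, sale of domestic government bonds to non-residents 573.9, foreign purchases of domestic corporate bonds 906.8, borrowing by resident firms from foreign banks 507.2; capital account: debt forgiveness received from foreign official creditors 50.7.)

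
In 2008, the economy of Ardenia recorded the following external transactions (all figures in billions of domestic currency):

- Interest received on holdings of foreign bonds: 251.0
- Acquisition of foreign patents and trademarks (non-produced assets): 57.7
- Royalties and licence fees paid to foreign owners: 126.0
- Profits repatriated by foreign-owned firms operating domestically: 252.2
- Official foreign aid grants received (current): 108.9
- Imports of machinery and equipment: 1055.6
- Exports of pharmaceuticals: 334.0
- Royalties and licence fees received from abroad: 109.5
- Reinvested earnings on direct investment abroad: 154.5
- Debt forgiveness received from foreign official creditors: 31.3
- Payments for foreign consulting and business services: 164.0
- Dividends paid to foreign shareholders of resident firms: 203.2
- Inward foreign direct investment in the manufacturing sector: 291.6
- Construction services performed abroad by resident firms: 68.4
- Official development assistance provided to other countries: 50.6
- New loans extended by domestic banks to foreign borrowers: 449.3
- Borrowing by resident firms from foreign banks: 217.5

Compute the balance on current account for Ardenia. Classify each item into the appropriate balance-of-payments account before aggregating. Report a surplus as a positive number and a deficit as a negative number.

Goods: -1055.6 + 334.0 = -721.6
Services: -164.0 + 68.4 + 109.5 - 126.0 = -112.1
Primary income: -252.2 + 251.0 - 203.2 + 154.5 = -49.9
Secondary income: 108.9 - 50.6 = 58.3
Current account = (-721.6) + (-112.1) + (-49.9) + 58.3 = -825.3
(Excluded from the current account — capital account: acquisition of foreign patents and trademarks (non-produced assets) 57.7, debt forgiveness received from foreign official creditors 31.3; financial account: inward foreign direct investment in the manufacturing sector 291.6, new loans extended by domestic banks to foreign borrowers 449.3, borrowing by resident firms from foreign banks 217.5.)

-825.3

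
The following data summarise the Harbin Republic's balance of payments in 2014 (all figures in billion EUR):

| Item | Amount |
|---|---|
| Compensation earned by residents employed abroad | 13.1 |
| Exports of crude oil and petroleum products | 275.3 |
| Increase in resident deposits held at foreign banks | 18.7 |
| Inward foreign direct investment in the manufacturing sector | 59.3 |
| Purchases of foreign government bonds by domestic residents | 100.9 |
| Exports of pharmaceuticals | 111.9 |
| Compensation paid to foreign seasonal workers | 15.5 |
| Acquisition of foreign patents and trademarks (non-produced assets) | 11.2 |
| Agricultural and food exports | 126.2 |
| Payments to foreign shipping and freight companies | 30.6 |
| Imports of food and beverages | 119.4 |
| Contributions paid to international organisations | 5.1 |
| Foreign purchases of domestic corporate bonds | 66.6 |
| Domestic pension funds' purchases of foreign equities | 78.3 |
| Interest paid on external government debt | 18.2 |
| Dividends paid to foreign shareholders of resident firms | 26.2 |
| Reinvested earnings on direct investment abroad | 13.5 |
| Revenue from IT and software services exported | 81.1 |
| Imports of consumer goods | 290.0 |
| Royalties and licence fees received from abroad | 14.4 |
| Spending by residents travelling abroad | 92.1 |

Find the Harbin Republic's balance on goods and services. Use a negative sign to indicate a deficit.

76.8

Goods: -290.0 + 126.2 - 119.4 + 275.3 + 111.9 = 104.0
Services: 14.4 + 81.1 - 30.6 - 92.1 = -27.2
Trade balance = 104.0 + (-27.2) = 76.8
(Excluded from the trade balance — primary income: compensation earned by residents employed abroad 13.1, compensation paid to foreign seasonal workers 15.5, interest paid on external government debt 18.2, dividends paid to foreign shareholders of resident firms 26.2, reinvested earnings on direct investment abroad 13.5; financial account: increase in resident deposits held at foreign banks 18.7, inward foreign direct investment in the manufacturing sector 59.3, purchases of foreign government bonds by domestic residents 100.9, foreign purchases of domestic corporate bonds 66.6, domestic pension funds' purchases of foreign equities 78.3; capital account: acquisition of foreign patents and trademarks (non-produced assets) 11.2; secondary income: contributions paid to international organisations 5.1.)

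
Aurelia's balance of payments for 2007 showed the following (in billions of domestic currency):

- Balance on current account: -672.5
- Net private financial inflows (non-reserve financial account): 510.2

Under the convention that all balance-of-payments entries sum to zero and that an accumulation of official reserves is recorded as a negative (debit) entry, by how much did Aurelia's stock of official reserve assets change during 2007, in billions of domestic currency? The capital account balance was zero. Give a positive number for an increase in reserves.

-162.3

Official reserve transactions balance = -((-672.5) + 510.2) = 162.3
An accumulation of reserves is recorded as a debit (negative entry), so the change in the stock of reserves is the negative of that balance.
Change in official reserves = -(162.3) = -162.3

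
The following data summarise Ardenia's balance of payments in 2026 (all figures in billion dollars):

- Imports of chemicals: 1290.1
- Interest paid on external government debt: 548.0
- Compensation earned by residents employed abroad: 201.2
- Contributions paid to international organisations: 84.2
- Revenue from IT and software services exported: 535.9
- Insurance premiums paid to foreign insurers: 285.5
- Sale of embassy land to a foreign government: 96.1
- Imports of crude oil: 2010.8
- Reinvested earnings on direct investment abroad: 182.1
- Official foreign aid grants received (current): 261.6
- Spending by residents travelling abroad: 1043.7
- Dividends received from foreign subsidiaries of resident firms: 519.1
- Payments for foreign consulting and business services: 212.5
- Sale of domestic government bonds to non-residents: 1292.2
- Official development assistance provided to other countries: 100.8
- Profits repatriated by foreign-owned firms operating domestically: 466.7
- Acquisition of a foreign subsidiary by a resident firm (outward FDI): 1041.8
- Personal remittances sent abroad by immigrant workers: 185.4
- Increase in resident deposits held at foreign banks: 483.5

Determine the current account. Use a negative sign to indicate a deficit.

-4527.8

Goods: -2010.8 - 1290.1 = -3300.9
Services: -212.5 + 535.9 - 1043.7 - 285.5 = -1005.8
Primary income: 182.1 - 548.0 + 519.1 - 466.7 + 201.2 = -112.3
Secondary income: -84.2 - 185.4 - 100.8 + 261.6 = -108.8
Current account = (-3300.9) + (-1005.8) + (-112.3) + (-108.8) = -4527.8
(Excluded from the current account — capital account: sale of embassy land to a foreign government 96.1; financial account: sale of domestic government bonds to non-residents 1292.2, acquisition of a foreign subsidiary by a resident firm (outward FDI) 1041.8, increase in resident deposits held at foreign banks 483.5.)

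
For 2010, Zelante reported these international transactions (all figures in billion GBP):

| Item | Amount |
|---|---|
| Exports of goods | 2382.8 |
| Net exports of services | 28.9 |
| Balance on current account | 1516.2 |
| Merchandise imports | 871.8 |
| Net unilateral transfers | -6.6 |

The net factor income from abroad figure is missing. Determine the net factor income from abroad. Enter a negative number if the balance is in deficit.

-17.1

Current account = goods balance + services balance + net primary income + net secondary income
Sum of the known components = 1533.3
Net factor income from abroad = CA - (known components) = 1516.2 - 1533.3 = -17.1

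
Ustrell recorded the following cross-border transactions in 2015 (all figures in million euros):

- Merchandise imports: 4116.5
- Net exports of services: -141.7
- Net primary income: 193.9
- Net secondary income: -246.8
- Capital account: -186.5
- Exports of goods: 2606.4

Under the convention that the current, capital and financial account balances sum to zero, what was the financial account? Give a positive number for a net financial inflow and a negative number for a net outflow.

Goods balance = 2606.4 - 4116.5 = -1510.1
Services balance = -141.7
Trade balance (goods + services) = -1510.1 + (-141.7) = -1651.8
Net primary income = 193.9
Net secondary income = -246.8
Current account = -1651.8 + 193.9 + (-246.8) = -1704.7
Financial account = -(-1704.7 + (-186.5)) = 1891.2

1891.2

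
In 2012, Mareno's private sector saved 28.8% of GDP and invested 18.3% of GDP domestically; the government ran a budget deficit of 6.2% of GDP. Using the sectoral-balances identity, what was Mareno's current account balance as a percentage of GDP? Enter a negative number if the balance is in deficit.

By the sectoral-balances identity, CA = (S_private - I) + (T - G).
Private balance = 28.8 - 18.3 = 10.5
Government balance (T - G) = -6.2
CA = 10.5 + (-6.2) = 4.3

4.3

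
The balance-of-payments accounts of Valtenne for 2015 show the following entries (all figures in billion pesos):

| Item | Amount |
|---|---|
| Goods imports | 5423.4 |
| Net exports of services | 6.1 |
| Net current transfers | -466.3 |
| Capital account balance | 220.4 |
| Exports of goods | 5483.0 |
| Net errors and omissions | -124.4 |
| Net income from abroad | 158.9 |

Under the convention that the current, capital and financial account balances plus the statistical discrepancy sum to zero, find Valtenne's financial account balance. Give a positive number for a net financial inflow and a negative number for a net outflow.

145.7

Goods balance = 5483.0 - 5423.4 = 59.6
Services balance = 6.1
Trade balance (goods + services) = 59.6 + 6.1 = 65.7
Net primary income = 158.9
Net secondary income = -466.3
Current account = 65.7 + 158.9 + (-466.3) = -241.7
Financial account = -(-241.7 + 220.4 + (-124.4)) = 145.7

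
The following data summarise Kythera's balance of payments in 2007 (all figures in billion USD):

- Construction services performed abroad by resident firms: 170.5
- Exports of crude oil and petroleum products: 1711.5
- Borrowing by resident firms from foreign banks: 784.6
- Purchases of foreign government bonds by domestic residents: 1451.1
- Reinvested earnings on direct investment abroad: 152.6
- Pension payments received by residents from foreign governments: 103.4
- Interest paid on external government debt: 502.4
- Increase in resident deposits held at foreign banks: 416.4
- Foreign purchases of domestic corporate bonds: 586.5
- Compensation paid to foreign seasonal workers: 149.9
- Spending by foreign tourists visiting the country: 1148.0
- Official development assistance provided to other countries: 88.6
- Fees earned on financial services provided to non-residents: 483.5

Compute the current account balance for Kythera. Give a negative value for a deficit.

3028.6

Goods: 1711.5
Services: 1148.0 + 483.5 + 170.5 = 1802.0
Primary income: 152.6 - 149.9 - 502.4 = -499.7
Secondary income: -88.6 + 103.4 = 14.8
Current account = 1711.5 + 1802.0 + (-499.7) + 14.8 = 3028.6
(Excluded from the current account — financial account: borrowing by resident firms from foreign banks 784.6, purchases of foreign government bonds by domestic residents 1451.1, increase in resident deposits held at foreign banks 416.4, foreign purchases of domestic corporate bonds 586.5.)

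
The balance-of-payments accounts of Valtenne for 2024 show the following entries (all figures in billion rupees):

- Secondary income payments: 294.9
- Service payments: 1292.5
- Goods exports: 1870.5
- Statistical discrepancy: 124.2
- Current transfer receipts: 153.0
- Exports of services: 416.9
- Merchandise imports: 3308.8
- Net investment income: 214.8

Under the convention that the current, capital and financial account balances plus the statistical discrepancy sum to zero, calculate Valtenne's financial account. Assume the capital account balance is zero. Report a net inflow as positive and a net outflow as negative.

2116.8

Goods balance = 1870.5 - 3308.8 = -1438.3
Services balance = 416.9 - 1292.5 = -875.6
Trade balance (goods + services) = -1438.3 + (-875.6) = -2313.9
Net primary income = 214.8
Net secondary income = 153.0 - 294.9 = -141.9
Current account = -2313.9 + 214.8 + (-141.9) = -2241.0
Financial account = -(-2241.0 + 124.2) = 2116.8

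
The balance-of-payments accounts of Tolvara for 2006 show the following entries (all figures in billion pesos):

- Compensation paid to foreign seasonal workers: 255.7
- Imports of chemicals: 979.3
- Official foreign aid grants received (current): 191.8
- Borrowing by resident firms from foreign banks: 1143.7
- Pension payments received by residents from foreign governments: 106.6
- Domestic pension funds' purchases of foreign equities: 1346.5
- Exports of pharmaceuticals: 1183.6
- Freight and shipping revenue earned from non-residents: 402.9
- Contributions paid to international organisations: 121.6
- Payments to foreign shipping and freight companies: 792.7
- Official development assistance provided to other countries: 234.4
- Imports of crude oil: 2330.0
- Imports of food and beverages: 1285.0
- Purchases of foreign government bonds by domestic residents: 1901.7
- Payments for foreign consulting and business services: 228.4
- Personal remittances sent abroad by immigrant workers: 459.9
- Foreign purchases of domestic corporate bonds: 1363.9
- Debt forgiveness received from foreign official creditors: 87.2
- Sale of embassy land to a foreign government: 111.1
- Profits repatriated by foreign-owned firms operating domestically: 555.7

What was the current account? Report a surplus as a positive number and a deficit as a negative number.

-5357.8

Goods: -979.3 - 1285.0 + 1183.6 - 2330.0 = -3410.7
Services: -792.7 + 402.9 - 228.4 = -618.2
Primary income: -255.7 - 555.7 = -811.4
Secondary income: -234.4 - 459.9 + 106.6 + 191.8 - 121.6 = -517.5
Current account = (-3410.7) + (-618.2) + (-811.4) + (-517.5) = -5357.8
(Excluded from the current account — financial account: borrowing by resident firms from foreign banks 1143.7, domestic pension funds' purchases of foreign equities 1346.5, purchases of foreign government bonds by domestic residents 1901.7, foreign purchases of domestic corporate bonds 1363.9; capital account: debt forgiveness received from foreign official creditors 87.2, sale of embassy land to a foreign government 111.1.)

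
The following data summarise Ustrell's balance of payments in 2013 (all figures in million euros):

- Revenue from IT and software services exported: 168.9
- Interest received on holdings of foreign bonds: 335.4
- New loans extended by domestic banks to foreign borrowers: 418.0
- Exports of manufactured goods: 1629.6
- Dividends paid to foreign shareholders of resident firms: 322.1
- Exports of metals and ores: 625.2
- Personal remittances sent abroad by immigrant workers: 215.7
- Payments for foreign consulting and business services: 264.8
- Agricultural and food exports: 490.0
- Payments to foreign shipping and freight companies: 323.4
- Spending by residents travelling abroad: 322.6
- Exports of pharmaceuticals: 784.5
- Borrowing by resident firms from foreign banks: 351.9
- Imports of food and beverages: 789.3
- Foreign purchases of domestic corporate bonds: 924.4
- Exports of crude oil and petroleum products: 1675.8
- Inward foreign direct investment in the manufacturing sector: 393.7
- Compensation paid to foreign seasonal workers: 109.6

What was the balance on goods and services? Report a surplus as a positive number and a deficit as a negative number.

Goods: 784.5 + 625.2 + 1629.6 + 1675.8 + 490.0 - 789.3 = 4415.8
Services: -322.6 - 323.4 + 168.9 - 264.8 = -741.9
Trade balance = 4415.8 + (-741.9) = 3673.9
(Excluded from the trade balance — primary income: interest received on holdings of foreign bonds 335.4, dividends paid to foreign shareholders of resident firms 322.1, compensation paid to foreign seasonal workers 109.6; financial account: new loans extended by domestic banks to foreign borrowers 418.0, borrowing by resident firms from foreign banks 351.9, foreign purchases of domestic corporate bonds 924.4, inward foreign direct investment in the manufacturing sector 393.7; secondary income: personal remittances sent abroad by immigrant workers 215.7.)

3673.9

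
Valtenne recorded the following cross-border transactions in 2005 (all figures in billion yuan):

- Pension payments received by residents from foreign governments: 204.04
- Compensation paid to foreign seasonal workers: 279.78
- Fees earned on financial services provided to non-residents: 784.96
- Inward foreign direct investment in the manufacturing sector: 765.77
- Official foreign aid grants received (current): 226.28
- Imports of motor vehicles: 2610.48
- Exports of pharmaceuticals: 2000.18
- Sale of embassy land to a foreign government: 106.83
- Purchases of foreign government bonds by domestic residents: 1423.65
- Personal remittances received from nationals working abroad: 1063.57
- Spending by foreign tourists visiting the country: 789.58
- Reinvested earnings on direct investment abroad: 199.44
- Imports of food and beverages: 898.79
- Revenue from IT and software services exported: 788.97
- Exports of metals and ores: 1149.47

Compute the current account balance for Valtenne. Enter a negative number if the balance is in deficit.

3417.44

Goods: 1149.47 + 2000.18 - 2610.48 - 898.79 = -359.62
Services: 784.96 + 789.58 + 788.97 = 2363.51
Primary income: 199.44 - 279.78 = -80.34
Secondary income: 226.28 + 204.04 + 1063.57 = 1493.89
Current account = (-359.62) + 2363.51 + (-80.34) + 1493.89 = 3417.44
(Excluded from the current account — financial account: inward foreign direct investment in the manufacturing sector 765.77, purchases of foreign government bonds by domestic residents 1423.65; capital account: sale of embassy land to a foreign government 106.83.)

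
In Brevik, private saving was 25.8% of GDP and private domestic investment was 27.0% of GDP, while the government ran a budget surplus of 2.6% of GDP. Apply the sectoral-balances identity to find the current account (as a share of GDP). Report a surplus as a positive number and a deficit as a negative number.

1.4

By the sectoral-balances identity, CA = (S_private - I) + (T - G).
Private balance = 25.8 - 27.0 = -1.2
Government balance (T - G) = 2.6
CA = -1.2 + 2.6 = 1.4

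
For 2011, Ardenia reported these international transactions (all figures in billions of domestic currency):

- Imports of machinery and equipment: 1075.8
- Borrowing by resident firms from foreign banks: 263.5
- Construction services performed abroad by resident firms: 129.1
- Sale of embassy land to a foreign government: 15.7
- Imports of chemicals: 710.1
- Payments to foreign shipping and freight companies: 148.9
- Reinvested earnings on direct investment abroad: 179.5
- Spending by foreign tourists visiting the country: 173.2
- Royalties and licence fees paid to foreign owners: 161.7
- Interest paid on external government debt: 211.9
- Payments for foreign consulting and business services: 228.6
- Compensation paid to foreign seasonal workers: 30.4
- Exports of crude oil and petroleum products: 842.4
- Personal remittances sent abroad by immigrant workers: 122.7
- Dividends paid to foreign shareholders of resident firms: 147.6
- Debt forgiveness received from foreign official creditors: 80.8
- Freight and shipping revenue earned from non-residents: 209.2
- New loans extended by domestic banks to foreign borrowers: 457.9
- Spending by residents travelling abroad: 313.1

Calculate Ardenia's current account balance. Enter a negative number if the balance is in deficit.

-1617.4

Goods: -710.1 - 1075.8 + 842.4 = -943.5
Services: -148.9 + 173.2 - 228.6 - 313.1 + 209.2 + 129.1 - 161.7 = -340.8
Primary income: -30.4 + 179.5 - 211.9 - 147.6 = -210.4
Secondary income: -122.7
Current account = (-943.5) + (-340.8) + (-210.4) + (-122.7) = -1617.4
(Excluded from the current account — financial account: borrowing by resident firms from foreign banks 263.5, new loans extended by domestic banks to foreign borrowers 457.9; capital account: sale of embassy land to a foreign government 15.7, debt forgiveness received from foreign official creditors 80.8.)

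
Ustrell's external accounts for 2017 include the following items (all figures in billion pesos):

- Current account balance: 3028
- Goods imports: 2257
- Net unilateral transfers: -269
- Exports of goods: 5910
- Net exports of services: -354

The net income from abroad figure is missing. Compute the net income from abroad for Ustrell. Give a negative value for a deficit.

Current account = goods balance + services balance + net primary income + net secondary income
Sum of the known components = 3030
Net income from abroad = CA - (known components) = 3028 - 3030 = -2

-2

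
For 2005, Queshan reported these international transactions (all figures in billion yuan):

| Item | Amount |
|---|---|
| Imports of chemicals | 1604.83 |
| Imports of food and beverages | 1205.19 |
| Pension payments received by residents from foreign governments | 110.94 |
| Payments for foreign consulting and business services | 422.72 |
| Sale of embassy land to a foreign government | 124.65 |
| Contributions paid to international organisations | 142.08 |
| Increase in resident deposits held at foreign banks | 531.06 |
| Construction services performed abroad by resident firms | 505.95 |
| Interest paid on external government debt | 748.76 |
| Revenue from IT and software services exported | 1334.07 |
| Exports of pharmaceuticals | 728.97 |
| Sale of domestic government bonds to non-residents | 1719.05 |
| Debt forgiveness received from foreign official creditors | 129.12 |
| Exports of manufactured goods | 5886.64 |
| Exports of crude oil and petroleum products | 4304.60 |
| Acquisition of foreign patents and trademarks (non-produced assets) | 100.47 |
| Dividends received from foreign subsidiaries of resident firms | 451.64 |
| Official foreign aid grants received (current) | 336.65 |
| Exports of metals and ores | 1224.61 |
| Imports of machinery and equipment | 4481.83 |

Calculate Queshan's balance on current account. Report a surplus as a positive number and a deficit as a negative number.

6278.66

Goods: -4481.83 + 4304.60 + 5886.64 - 1604.83 - 1205.19 + 1224.61 + 728.97 = 4852.97
Services: 505.95 - 422.72 + 1334.07 = 1417.30
Primary income: -748.76 + 451.64 = -297.12
Secondary income: 110.94 - 142.08 + 336.65 = 305.51
Current account = 4852.97 + 1417.30 + (-297.12) + 305.51 = 6278.66
(Excluded from the current account — capital account: sale of embassy land to a foreign government 124.65, debt forgiveness received from foreign official creditors 129.12, acquisition of foreign patents and trademarks (non-produced assets) 100.47; financial account: increase in resident deposits held at foreign banks 531.06, sale of domestic government bonds to non-residents 1719.05.)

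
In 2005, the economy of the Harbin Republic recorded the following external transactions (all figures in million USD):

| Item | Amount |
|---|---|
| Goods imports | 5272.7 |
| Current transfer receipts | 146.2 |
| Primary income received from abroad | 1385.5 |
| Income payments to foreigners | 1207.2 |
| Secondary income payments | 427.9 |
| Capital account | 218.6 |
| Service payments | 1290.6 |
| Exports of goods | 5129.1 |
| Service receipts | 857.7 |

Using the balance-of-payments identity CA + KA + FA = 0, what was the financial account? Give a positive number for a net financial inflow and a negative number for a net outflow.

Goods balance = 5129.1 - 5272.7 = -143.6
Services balance = 857.7 - 1290.6 = -432.9
Trade balance (goods + services) = -143.6 + (-432.9) = -576.5
Net primary income = 1385.5 - 1207.2 = 178.3
Net secondary income = 146.2 - 427.9 = -281.7
Current account = -576.5 + 178.3 + (-281.7) = -679.9
Financial account = -(-679.9 + 218.6) = 461.3

461.3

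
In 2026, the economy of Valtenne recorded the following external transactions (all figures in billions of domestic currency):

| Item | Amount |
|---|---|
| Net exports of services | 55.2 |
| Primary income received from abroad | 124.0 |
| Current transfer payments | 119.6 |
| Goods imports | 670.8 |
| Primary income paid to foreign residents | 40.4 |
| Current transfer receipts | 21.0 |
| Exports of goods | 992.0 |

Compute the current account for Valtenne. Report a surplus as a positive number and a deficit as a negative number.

Goods balance = 992.0 - 670.8 = 321.2
Services balance = 55.2
Trade balance (goods + services) = 321.2 + 55.2 = 376.4
Net primary income = 124.0 - 40.4 = 83.6
Net secondary income = 21.0 - 119.6 = -98.6
Current account = 376.4 + 83.6 + (-98.6) = 361.4

361.4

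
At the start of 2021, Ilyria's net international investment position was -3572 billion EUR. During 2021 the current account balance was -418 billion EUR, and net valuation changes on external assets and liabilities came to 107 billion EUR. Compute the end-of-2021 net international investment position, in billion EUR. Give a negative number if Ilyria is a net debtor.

-3883

Change in NIIP = current account + net valuation change = -418 + 107 = -311
End-of-year NIIP = -3572 + (-311) = -3883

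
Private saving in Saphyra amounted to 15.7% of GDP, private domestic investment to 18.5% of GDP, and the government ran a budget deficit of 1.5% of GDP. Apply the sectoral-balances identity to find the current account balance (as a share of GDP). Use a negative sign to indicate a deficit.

By the sectoral-balances identity, CA = (S_private - I) + (T - G).
Private balance = 15.7 - 18.5 = -2.8
Government balance (T - G) = -1.5
CA = -2.8 + (-1.5) = -4.3

-4.3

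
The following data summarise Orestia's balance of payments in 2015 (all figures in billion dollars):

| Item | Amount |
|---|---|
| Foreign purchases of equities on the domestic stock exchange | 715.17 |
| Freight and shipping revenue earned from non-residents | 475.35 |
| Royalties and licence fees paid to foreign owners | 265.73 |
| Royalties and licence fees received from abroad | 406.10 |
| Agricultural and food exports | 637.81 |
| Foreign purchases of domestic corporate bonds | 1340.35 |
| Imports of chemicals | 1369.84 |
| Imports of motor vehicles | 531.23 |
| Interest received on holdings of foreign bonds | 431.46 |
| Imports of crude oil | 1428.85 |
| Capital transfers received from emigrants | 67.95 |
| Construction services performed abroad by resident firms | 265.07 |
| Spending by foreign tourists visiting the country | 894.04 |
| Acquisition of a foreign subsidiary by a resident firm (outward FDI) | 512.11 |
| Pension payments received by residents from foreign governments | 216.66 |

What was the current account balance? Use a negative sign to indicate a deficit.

Goods: -531.23 - 1369.84 - 1428.85 + 637.81 = -2692.11
Services: -265.73 + 406.10 + 265.07 + 894.04 + 475.35 = 1774.83
Primary income: 431.46
Secondary income: 216.66
Current account = (-2692.11) + 1774.83 + 431.46 + 216.66 = -269.16
(Excluded from the current account — financial account: foreign purchases of equities on the domestic stock exchange 715.17, foreign purchases of domestic corporate bonds 1340.35, acquisition of a foreign subsidiary by a resident firm (outward FDI) 512.11; capital account: capital transfers received from emigrants 67.95.)

-269.16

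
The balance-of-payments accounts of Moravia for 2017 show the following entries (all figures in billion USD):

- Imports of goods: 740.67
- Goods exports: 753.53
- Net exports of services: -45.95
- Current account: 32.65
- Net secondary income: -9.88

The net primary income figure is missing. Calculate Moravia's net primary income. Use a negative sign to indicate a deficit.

75.62

Current account = goods balance + services balance + net primary income + net secondary income
Sum of the known components = -42.97
Net primary income = CA - (known components) = 32.65 - (-42.97) = 75.62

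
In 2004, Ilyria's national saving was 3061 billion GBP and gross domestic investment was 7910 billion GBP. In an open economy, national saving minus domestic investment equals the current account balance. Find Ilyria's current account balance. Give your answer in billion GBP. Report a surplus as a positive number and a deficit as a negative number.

CA = S - I = 3061 - 7910 = -4849

-4849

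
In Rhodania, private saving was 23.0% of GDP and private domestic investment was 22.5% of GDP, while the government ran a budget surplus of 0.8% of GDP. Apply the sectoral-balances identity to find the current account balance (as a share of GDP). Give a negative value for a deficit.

1.3

By the sectoral-balances identity, CA = (S_private - I) + (T - G).
Private balance = 23.0 - 22.5 = 0.5
Government balance (T - G) = 0.8
CA = 0.5 + 0.8 = 1.3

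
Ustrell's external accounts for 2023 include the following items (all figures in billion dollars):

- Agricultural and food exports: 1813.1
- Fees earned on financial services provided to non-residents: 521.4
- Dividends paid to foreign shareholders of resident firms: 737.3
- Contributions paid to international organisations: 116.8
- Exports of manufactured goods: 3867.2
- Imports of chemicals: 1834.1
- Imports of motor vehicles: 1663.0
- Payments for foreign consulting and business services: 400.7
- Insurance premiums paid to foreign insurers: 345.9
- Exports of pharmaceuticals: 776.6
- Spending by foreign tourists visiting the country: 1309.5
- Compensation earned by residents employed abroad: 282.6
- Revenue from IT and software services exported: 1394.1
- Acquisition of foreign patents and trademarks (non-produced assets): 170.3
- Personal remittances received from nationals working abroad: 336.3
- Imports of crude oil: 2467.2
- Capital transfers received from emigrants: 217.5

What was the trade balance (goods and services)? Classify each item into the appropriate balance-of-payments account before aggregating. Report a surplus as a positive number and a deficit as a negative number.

2971.0

Goods: 776.6 - 2467.2 + 1813.1 + 3867.2 - 1834.1 - 1663.0 = 492.6
Services: -400.7 + 521.4 + 1394.1 - 345.9 + 1309.5 = 2478.4
Trade balance = 492.6 + 2478.4 = 2971.0
(Excluded from the trade balance — primary income: dividends paid to foreign shareholders of resident firms 737.3, compensation earned by residents employed abroad 282.6; secondary income: contributions paid to international organisations 116.8, personal remittances received from nationals working abroad 336.3; capital account: acquisition of foreign patents and trademarks (non-produced assets) 170.3, capital transfers received from emigrants 217.5.)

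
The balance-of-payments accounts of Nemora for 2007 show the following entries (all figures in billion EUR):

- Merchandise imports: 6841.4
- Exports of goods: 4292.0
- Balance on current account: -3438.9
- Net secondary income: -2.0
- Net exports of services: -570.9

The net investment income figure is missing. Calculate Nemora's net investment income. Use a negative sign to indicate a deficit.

Current account = goods balance + services balance + net primary income + net secondary income
Sum of the known components = -3122.3
Net investment income = CA - (known components) = -3438.9 - (-3122.3) = -316.6

-316.6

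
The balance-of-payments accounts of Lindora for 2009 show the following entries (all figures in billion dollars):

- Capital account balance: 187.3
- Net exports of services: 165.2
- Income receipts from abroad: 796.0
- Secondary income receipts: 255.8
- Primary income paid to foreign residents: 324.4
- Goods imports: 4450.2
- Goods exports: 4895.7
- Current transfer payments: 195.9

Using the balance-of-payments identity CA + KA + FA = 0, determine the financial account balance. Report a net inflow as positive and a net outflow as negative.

Goods balance = 4895.7 - 4450.2 = 445.5
Services balance = 165.2
Trade balance (goods + services) = 445.5 + 165.2 = 610.7
Net primary income = 796.0 - 324.4 = 471.6
Net secondary income = 255.8 - 195.9 = 59.9
Current account = 610.7 + 471.6 + 59.9 = 1142.2
Financial account = -(1142.2 + 187.3) = -1329.5

-1329.5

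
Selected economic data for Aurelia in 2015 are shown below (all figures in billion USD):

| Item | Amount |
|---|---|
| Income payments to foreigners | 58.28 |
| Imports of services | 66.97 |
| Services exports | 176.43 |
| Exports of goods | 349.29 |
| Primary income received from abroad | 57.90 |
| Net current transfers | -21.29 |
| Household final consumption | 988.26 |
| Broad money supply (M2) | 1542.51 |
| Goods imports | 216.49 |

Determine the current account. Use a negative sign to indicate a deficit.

220.59

Goods balance = 349.29 - 216.49 = 132.80
Services balance = 176.43 - 66.97 = 109.46
Trade balance (goods + services) = 132.80 + 109.46 = 242.26
Net primary income = 57.90 - 58.28 = -0.38
Net secondary income = -21.29
Current account = 242.26 + (-0.38) + (-21.29) = 220.59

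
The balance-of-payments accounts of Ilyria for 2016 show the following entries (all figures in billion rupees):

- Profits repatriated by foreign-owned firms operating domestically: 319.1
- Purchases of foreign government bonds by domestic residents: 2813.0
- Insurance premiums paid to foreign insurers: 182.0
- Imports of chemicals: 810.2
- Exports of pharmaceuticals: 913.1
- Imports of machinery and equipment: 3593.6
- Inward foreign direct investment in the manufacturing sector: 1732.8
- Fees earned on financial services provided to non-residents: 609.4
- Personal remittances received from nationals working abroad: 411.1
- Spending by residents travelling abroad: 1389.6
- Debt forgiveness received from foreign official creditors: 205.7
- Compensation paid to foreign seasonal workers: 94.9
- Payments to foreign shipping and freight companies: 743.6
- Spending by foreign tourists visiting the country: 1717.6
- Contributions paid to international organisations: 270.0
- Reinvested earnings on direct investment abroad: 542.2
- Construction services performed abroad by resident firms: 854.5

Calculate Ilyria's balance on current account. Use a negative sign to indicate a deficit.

Goods: -3593.6 + 913.1 - 810.2 = -3490.7
Services: -182.0 + 609.4 + 1717.6 - 743.6 - 1389.6 + 854.5 = 866.3
Primary income: -94.9 - 319.1 + 542.2 = 128.2
Secondary income: 411.1 - 270.0 = 141.1
Current account = (-3490.7) + 866.3 + 128.2 + 141.1 = -2355.1
(Excluded from the current account — financial account: purchases of foreign government bonds by domestic residents 2813.0, inward foreign direct investment in the manufacturing sector 1732.8; capital account: debt forgiveness received from foreign official creditors 205.7.)

-2355.1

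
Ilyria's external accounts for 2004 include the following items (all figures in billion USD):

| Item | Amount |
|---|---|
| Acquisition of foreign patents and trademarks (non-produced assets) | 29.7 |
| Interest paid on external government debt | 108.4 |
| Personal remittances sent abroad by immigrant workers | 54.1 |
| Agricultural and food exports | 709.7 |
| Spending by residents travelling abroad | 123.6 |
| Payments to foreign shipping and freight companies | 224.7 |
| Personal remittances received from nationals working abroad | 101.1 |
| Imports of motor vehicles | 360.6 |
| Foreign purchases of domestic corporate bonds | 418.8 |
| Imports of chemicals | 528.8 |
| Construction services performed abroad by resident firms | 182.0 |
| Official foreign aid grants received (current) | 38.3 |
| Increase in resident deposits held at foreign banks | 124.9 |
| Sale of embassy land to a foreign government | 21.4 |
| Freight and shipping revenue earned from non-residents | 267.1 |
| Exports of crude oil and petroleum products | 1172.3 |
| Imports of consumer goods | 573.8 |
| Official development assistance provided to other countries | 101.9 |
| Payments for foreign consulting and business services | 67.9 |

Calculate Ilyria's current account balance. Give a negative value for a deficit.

Goods: 1172.3 + 709.7 - 360.6 - 528.8 - 573.8 = 418.8
Services: 182.0 + 267.1 - 224.7 - 123.6 - 67.9 = 32.9
Primary income: -108.4
Secondary income: -101.9 + 38.3 + 101.1 - 54.1 = -16.6
Current account = 418.8 + 32.9 + (-108.4) + (-16.6) = 326.7
(Excluded from the current account — capital account: acquisition of foreign patents and trademarks (non-produced assets) 29.7, sale of embassy land to a foreign government 21.4; financial account: foreign purchases of domestic corporate bonds 418.8, increase in resident deposits held at foreign banks 124.9.)

326.7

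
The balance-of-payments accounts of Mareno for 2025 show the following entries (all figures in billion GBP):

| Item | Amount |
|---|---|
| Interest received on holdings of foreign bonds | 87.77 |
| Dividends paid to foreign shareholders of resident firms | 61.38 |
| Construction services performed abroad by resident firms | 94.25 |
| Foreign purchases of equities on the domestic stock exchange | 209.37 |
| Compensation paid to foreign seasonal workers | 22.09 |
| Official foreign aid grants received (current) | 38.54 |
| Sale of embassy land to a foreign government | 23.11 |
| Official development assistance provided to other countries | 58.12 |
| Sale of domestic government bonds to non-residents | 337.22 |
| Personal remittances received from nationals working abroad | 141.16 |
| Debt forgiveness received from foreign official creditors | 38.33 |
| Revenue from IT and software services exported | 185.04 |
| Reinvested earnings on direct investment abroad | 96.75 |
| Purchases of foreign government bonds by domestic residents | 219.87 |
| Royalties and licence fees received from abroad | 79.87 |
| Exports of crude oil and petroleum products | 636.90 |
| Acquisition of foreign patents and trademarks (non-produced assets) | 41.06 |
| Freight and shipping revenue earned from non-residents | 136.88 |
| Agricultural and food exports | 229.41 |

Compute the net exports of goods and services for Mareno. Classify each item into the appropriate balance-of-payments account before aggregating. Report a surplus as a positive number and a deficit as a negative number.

1362.35

Goods: 636.90 + 229.41 = 866.31
Services: 79.87 + 136.88 + 94.25 + 185.04 = 496.04
Trade balance = 866.31 + 496.04 = 1362.35
(Excluded from the trade balance — primary income: interest received on holdings of foreign bonds 87.77, dividends paid to foreign shareholders of resident firms 61.38, compensation paid to foreign seasonal workers 22.09, reinvested earnings on direct investment abroad 96.75; financial account: foreign purchases of equities on the domestic stock exchange 209.37, sale of domestic government bonds to non-residents 337.22, purchases of foreign government bonds by domestic residents 219.87; secondary income: official foreign aid grants received (current) 38.54, official development assistance provided to other countries 58.12, personal remittances received from nationals working abroad 141.16; capital account: sale of embassy land to a foreign government 23.11, debt forgiveness received from foreign official creditors 38.33, acquisition of foreign patents and trademarks (non-produced assets) 41.06.)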